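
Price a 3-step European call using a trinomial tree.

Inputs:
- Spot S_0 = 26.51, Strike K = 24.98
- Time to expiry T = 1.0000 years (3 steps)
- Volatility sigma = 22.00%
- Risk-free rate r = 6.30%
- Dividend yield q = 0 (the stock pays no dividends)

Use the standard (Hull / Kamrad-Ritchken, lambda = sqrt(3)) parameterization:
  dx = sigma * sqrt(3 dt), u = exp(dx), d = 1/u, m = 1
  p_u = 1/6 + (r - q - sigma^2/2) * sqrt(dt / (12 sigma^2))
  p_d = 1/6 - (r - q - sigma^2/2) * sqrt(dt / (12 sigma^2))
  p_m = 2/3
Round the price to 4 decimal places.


Answer: Price = V(0,0) = 4.0311

Derivation:
dt = T/N = 0.333333; dx = sigma*sqrt(3*dt) = 0.220000
u = exp(dx) = 1.246077; d = 1/u = 0.802519
p_u = 0.196061, p_m = 0.666667, p_d = 0.137273
Discount per step: exp(-r*dt) = 0.979219
Stock lattice S(k, j) with j the centered position index:
  k=0: S(0,+0) = 26.5100
  k=1: S(1,-1) = 21.2748; S(1,+0) = 26.5100; S(1,+1) = 33.0335
  k=2: S(2,-2) = 17.0734; S(2,-1) = 21.2748; S(2,+0) = 26.5100; S(2,+1) = 33.0335; S(2,+2) = 41.1623
  k=3: S(3,-3) = 13.7017; S(3,-2) = 17.0734; S(3,-1) = 21.2748; S(3,+0) = 26.5100; S(3,+1) = 33.0335; S(3,+2) = 41.1623; S(3,+3) = 51.2913
Terminal payoffs V(N, j) = max(S_T - K, 0):
  V(3,-3) = 0.000000; V(3,-2) = 0.000000; V(3,-1) = 0.000000; V(3,+0) = 1.530000; V(3,+1) = 8.053494; V(3,+2) = 16.182268; V(3,+3) = 26.311345
Backward induction: V(k, j) = exp(-r*dt) * [p_u * V(k+1, j+1) + p_m * V(k+1, j) + p_d * V(k+1, j-1)]
  V(2,-2) = exp(-r*dt) * [p_u*0.000000 + p_m*0.000000 + p_d*0.000000] = 0.000000
  V(2,-1) = exp(-r*dt) * [p_u*1.530000 + p_m*0.000000 + p_d*0.000000] = 0.293739
  V(2,+0) = exp(-r*dt) * [p_u*8.053494 + p_m*1.530000 + p_d*0.000000] = 2.544964
  V(2,+1) = exp(-r*dt) * [p_u*16.182268 + p_m*8.053494 + p_d*1.530000] = 8.569859
  V(2,+2) = exp(-r*dt) * [p_u*26.311345 + p_m*16.182268 + p_d*8.053494] = 16.697957
  V(1,-1) = exp(-r*dt) * [p_u*2.544964 + p_m*0.293739 + p_d*0.000000] = 0.680355
  V(1,+0) = exp(-r*dt) * [p_u*8.569859 + p_m*2.544964 + p_d*0.293739] = 3.346164
  V(1,+1) = exp(-r*dt) * [p_u*16.697957 + p_m*8.569859 + p_d*2.544964] = 9.142385
  V(0,+0) = exp(-r*dt) * [p_u*9.142385 + p_m*3.346164 + p_d*0.680355] = 4.031084


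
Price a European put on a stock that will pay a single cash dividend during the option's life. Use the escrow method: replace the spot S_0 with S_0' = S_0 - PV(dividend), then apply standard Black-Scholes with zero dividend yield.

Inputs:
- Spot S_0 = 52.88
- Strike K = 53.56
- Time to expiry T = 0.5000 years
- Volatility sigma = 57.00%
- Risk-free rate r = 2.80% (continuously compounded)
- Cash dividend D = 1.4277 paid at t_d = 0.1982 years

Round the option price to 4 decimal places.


PV(D) = D * exp(-r * t_d) = 1.4277 * 0.99446577 = 1.41979878
S_0' = S_0 - PV(D) = 52.8800 - 1.41979878 = 51.46020122
d1 = (ln(S_0'/K) + (r + sigma^2/2)*T) / (sigma*sqrt(T)) = 0.13703282
d2 = d1 - sigma*sqrt(T) = -0.26601805
exp(-rT) = 0.98609754
N(-d1) = 0.44550243; N(-d2) = 0.60488734
P = K * exp(-rT) * N(-d2) - S_0' * N(-d1) = 53.5600 * 0.98609754 * 0.60488734 - 51.46020122 * 0.44550243 = 9.0217

Answer: Price = 9.0217


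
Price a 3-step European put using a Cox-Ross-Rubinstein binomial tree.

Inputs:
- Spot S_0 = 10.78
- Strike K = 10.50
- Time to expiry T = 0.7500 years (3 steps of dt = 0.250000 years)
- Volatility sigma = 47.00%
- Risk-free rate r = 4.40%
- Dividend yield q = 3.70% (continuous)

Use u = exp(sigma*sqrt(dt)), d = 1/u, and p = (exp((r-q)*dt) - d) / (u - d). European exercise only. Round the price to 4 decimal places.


dt = T/N = 0.250000
u = exp(sigma*sqrt(dt)) = 1.264909; d = 1/u = 0.790571
p = (exp((r-q)*dt) - d) / (u - d) = 0.445211
Discount per step: exp(-r*dt) = 0.989060
Stock lattice S(k, i) with i counting down-moves:
  k=0: S(0,0) = 10.7800
  k=1: S(1,0) = 13.6357; S(1,1) = 8.5224
  k=2: S(2,0) = 17.2479; S(2,1) = 10.7800; S(2,2) = 6.7375
  k=3: S(3,0) = 21.8171; S(3,1) = 13.6357; S(3,2) = 8.5224; S(3,3) = 5.3265
Terminal payoffs V(N, i) = max(K - S_T, 0):
  V(3,0) = 0.000000; V(3,1) = 0.000000; V(3,2) = 1.977646; V(3,3) = 5.173510
Backward induction: V(k, i) = exp(-r*dt) * [p * V(k+1, i) + (1-p) * V(k+1, i+1)].
  V(2,0) = exp(-r*dt) * [p*0.000000 + (1-p)*0.000000] = 0.000000
  V(2,1) = exp(-r*dt) * [p*0.000000 + (1-p)*1.977646] = 1.085173
  V(2,2) = exp(-r*dt) * [p*1.977646 + (1-p)*5.173510] = 3.709643
  V(1,0) = exp(-r*dt) * [p*0.000000 + (1-p)*1.085173] = 0.595455
  V(1,1) = exp(-r*dt) * [p*1.085173 + (1-p)*3.709643] = 2.513399
  V(0,0) = exp(-r*dt) * [p*0.595455 + (1-p)*2.513399] = 1.641354

Answer: Price = V(0,0) = 1.6414


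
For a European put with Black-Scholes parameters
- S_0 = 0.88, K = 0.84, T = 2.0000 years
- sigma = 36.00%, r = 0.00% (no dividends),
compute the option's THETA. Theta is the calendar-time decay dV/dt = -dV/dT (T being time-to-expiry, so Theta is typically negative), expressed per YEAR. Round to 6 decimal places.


d1 = 0.3459323816; d2 = -0.1631845009
phi(d1) = 0.3757718358; exp(-qT) = 1.0000000000; exp(-rT) = 1.0000000000
Theta = -S*exp(-qT)*phi(d1)*sigma/(2*sqrt(T)) + r*K*exp(-rT)*N(-d2) - q*S*exp(-qT)*N(-d1)
N(-d1) = 0.3646967662; N(-d2) = 0.5648134154; sqrt(T) = 1.4142135624
Term 1 = -0.8800 * 1.0000000000 * 0.3757718358 * 0.3600 / (2 * 1.4142135624) = -0.0420885928
Term 2 = 0.0000 * 0.8400 * 1.0000000000 * 0.5648134154 = 0.0000000000
Term 3 = 0 (no dividend yield, q = 0)
Theta = -0.0420885928 + (0.0000000000) + (0.0000000000) = -0.042089

Answer: Theta = -0.042089


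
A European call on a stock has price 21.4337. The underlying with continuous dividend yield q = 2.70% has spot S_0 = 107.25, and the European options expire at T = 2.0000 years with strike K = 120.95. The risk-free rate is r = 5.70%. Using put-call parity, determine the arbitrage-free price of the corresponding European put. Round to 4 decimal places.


Answer: Put price = 27.7402

Derivation:
Put-call parity: C - P = S_0 * exp(-qT) - K * exp(-rT).
S_0 * exp(-qT) = 107.2500 * 0.94743211 = 101.61209342
K * exp(-rT) = 120.9500 * 0.89225796 = 107.91859976
P = C - S*exp(-qT) + K*exp(-rT)
P = 21.4337 - 101.61209342 + 107.91859976 = 27.7402


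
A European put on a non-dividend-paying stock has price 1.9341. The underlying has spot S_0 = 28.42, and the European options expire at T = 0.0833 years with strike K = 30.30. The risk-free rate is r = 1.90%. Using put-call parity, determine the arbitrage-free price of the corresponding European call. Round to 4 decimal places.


Answer: Call price = 0.1020

Derivation:
Put-call parity: C - P = S_0 * exp(-qT) - K * exp(-rT).
S_0 * exp(-qT) = 28.4200 * 1.00000000 = 28.42000000
K * exp(-rT) = 30.3000 * 0.99841855 = 30.25208212
C = P + S*exp(-qT) - K*exp(-rT)
C = 1.9341 + 28.42000000 - 30.25208212 = 0.1020


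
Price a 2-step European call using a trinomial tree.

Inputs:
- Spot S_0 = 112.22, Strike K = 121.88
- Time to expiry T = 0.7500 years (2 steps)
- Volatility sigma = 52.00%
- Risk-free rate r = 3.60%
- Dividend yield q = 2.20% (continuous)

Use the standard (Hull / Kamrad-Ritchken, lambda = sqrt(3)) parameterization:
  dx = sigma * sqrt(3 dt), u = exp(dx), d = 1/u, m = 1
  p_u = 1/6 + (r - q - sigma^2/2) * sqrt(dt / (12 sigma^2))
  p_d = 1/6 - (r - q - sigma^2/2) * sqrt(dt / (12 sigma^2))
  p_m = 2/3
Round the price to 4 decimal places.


dt = T/N = 0.375000; dx = sigma*sqrt(3*dt) = 0.551543
u = exp(dx) = 1.735930; d = 1/u = 0.576060
p_u = 0.125464, p_m = 0.666667, p_d = 0.207869
Discount per step: exp(-r*dt) = 0.986591
Stock lattice S(k, j) with j the centered position index:
  k=0: S(0,+0) = 112.2200
  k=1: S(1,-1) = 64.6455; S(1,+0) = 112.2200; S(1,+1) = 194.8061
  k=2: S(2,-2) = 37.2397; S(2,-1) = 64.6455; S(2,+0) = 112.2200; S(2,+1) = 194.8061; S(2,+2) = 338.1697
Terminal payoffs V(N, j) = max(S_T - K, 0):
  V(2,-2) = 0.000000; V(2,-1) = 0.000000; V(2,+0) = 0.000000; V(2,+1) = 72.926064; V(2,+2) = 216.289689
Backward induction: V(k, j) = exp(-r*dt) * [p_u * V(k+1, j+1) + p_m * V(k+1, j) + p_d * V(k+1, j-1)]
  V(1,-1) = exp(-r*dt) * [p_u*0.000000 + p_m*0.000000 + p_d*0.000000] = 0.000000
  V(1,+0) = exp(-r*dt) * [p_u*72.926064 + p_m*0.000000 + p_d*0.000000] = 9.026913
  V(1,+1) = exp(-r*dt) * [p_u*216.289689 + p_m*72.926064 + p_d*0.000000] = 74.738160
  V(0,+0) = exp(-r*dt) * [p_u*74.738160 + p_m*9.026913 + p_d*0.000000] = 15.188464

Answer: Price = V(0,0) = 15.1885


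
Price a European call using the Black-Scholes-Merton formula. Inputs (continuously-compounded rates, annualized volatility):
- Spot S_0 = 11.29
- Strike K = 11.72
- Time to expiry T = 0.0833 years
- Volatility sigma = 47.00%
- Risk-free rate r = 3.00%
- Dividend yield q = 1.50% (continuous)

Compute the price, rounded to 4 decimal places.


d1 = (ln(S/K) + (r - q + 0.5*sigma^2) * T) / (sigma * sqrt(T)) = -0.19852109
d2 = d1 - sigma * sqrt(T) = -0.33417127
exp(-rT) = 0.99750412; exp(-qT) = 0.99875128
C = S_0 * exp(-qT) * N(d1) - K * exp(-rT) * N(d2)
N(d1) = 0.42131869; N(d2) = 0.36912516
C = 11.2900 * 0.99875128 * 0.42131869 - 11.7200 * 0.99750412 * 0.36912516 = 0.4354

Answer: Price = 0.4354


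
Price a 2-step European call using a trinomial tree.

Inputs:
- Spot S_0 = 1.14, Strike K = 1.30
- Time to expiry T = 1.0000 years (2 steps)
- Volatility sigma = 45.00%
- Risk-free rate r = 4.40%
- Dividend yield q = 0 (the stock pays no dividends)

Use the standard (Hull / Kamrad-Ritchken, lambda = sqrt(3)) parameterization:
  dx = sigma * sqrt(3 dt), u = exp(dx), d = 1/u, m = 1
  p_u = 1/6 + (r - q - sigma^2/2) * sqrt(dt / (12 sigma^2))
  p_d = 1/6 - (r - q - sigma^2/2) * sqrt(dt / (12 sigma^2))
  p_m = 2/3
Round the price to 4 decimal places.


Answer: Price = V(0,0) = 0.1621

Derivation:
dt = T/N = 0.500000; dx = sigma*sqrt(3*dt) = 0.551135
u = exp(dx) = 1.735222; d = 1/u = 0.576295
p_u = 0.140698, p_m = 0.666667, p_d = 0.192636
Discount per step: exp(-r*dt) = 0.978240
Stock lattice S(k, j) with j the centered position index:
  k=0: S(0,+0) = 1.1400
  k=1: S(1,-1) = 0.6570; S(1,+0) = 1.1400; S(1,+1) = 1.9782
  k=2: S(2,-2) = 0.3786; S(2,-1) = 0.6570; S(2,+0) = 1.1400; S(2,+1) = 1.9782; S(2,+2) = 3.4325
Terminal payoffs V(N, j) = max(S_T - K, 0):
  V(2,-2) = 0.000000; V(2,-1) = 0.000000; V(2,+0) = 0.000000; V(2,+1) = 0.678153; V(2,+2) = 2.132534
Backward induction: V(k, j) = exp(-r*dt) * [p_u * V(k+1, j+1) + p_m * V(k+1, j) + p_d * V(k+1, j-1)]
  V(1,-1) = exp(-r*dt) * [p_u*0.000000 + p_m*0.000000 + p_d*0.000000] = 0.000000
  V(1,+0) = exp(-r*dt) * [p_u*0.678153 + p_m*0.000000 + p_d*0.000000] = 0.093338
  V(1,+1) = exp(-r*dt) * [p_u*2.132534 + p_m*0.678153 + p_d*0.000000] = 0.735778
  V(0,+0) = exp(-r*dt) * [p_u*0.735778 + p_m*0.093338 + p_d*0.000000] = 0.162141


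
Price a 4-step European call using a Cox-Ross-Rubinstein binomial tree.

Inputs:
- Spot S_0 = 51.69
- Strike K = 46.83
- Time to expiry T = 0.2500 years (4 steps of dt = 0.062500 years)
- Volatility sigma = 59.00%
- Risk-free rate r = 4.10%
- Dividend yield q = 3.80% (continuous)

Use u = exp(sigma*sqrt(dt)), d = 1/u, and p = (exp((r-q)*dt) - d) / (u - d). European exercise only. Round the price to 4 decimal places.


Answer: Price = V(0,0) = 8.6980

Derivation:
dt = T/N = 0.062500
u = exp(sigma*sqrt(dt)) = 1.158933; d = 1/u = 0.862862
p = (exp((r-q)*dt) - d) / (u - d) = 0.463825
Discount per step: exp(-r*dt) = 0.997441
Stock lattice S(k, i) with i counting down-moves:
  k=0: S(0,0) = 51.6900
  k=1: S(1,0) = 59.9053; S(1,1) = 44.6014
  k=2: S(2,0) = 69.4262; S(2,1) = 51.6900; S(2,2) = 38.4848
  k=3: S(3,0) = 80.4603; S(3,1) = 59.9053; S(3,2) = 44.6014; S(3,3) = 33.2071
  k=4: S(4,0) = 93.2482; S(4,1) = 69.4262; S(4,2) = 51.6900; S(4,3) = 38.4848; S(4,4) = 28.6532
Terminal payoffs V(N, i) = max(S_T - K, 0):
  V(4,0) = 46.418161; V(4,1) = 22.596201; V(4,2) = 4.860000; V(4,3) = 0.000000; V(4,4) = 0.000000
Backward induction: V(k, i) = exp(-r*dt) * [p * V(k+1, i) + (1-p) * V(k+1, i+1)].
  V(3,0) = exp(-r*dt) * [p*46.418161 + (1-p)*22.596201] = 33.559317
  V(3,1) = exp(-r*dt) * [p*22.596201 + (1-p)*4.860000] = 13.053004
  V(3,2) = exp(-r*dt) * [p*4.860000 + (1-p)*0.000000] = 2.248421
  V(3,3) = exp(-r*dt) * [p*0.000000 + (1-p)*0.000000] = 0.000000
  V(2,0) = exp(-r*dt) * [p*33.559317 + (1-p)*13.053004] = 22.506599
  V(2,1) = exp(-r*dt) * [p*13.053004 + (1-p)*2.248421] = 7.241278
  V(2,2) = exp(-r*dt) * [p*2.248421 + (1-p)*0.000000] = 1.040205
  V(1,0) = exp(-r*dt) * [p*22.506599 + (1-p)*7.241278] = 14.285064
  V(1,1) = exp(-r*dt) * [p*7.241278 + (1-p)*1.040205] = 3.906395
  V(0,0) = exp(-r*dt) * [p*14.285064 + (1-p)*3.906395] = 8.697965


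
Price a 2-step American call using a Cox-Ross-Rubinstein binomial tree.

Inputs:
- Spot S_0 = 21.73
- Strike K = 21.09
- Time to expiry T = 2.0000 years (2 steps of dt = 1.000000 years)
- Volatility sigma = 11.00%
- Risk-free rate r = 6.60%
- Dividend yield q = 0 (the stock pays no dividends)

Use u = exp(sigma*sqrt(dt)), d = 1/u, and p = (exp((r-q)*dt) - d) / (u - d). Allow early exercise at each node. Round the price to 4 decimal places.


Answer: Price = V(0,0) = 3.4000

Derivation:
dt = T/N = 1.000000
u = exp(sigma*sqrt(dt)) = 1.116278; d = 1/u = 0.895834
p = (exp((r-q)*dt) - d) / (u - d) = 0.782025
Discount per step: exp(-r*dt) = 0.936131
Stock lattice S(k, i) with i counting down-moves:
  k=0: S(0,0) = 21.7300
  k=1: S(1,0) = 24.2567; S(1,1) = 19.4665
  k=2: S(2,0) = 27.0772; S(2,1) = 21.7300; S(2,2) = 17.4387
Terminal payoffs V(N, i) = max(S_T - K, 0):
  V(2,0) = 5.987247; V(2,1) = 0.640000; V(2,2) = 0.000000
Backward induction: V(k, i) = exp(-r*dt) * [p * V(k+1, i) + (1-p) * V(k+1, i+1)]; then take max(V_cont, immediate exercise) for American.
  V(1,0) = exp(-r*dt) * [p*5.987247 + (1-p)*0.640000] = 4.513723; exercise = 3.166722; V(1,0) = max -> 4.513723
  V(1,1) = exp(-r*dt) * [p*0.640000 + (1-p)*0.000000] = 0.468530; exercise = 0.000000; V(1,1) = max -> 0.468530
  V(0,0) = exp(-r*dt) * [p*4.513723 + (1-p)*0.468530] = 3.399999; exercise = 0.640000; V(0,0) = max -> 3.399999


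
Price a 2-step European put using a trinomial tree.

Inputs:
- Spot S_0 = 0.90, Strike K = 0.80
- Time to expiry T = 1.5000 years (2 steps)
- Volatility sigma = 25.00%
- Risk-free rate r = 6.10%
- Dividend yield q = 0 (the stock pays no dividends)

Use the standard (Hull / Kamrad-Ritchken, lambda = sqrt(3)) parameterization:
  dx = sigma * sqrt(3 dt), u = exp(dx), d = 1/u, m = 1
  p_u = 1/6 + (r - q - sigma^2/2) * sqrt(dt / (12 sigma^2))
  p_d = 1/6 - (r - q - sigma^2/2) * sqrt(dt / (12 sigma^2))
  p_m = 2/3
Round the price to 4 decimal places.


dt = T/N = 0.750000; dx = sigma*sqrt(3*dt) = 0.375000
u = exp(dx) = 1.454991; d = 1/u = 0.687289
p_u = 0.196417, p_m = 0.666667, p_d = 0.136917
Discount per step: exp(-r*dt) = 0.955281
Stock lattice S(k, j) with j the centered position index:
  k=0: S(0,+0) = 0.9000
  k=1: S(1,-1) = 0.6186; S(1,+0) = 0.9000; S(1,+1) = 1.3095
  k=2: S(2,-2) = 0.4251; S(2,-1) = 0.6186; S(2,+0) = 0.9000; S(2,+1) = 1.3095; S(2,+2) = 1.9053
Terminal payoffs V(N, j) = max(K - S_T, 0):
  V(2,-2) = 0.374870; V(2,-1) = 0.181440; V(2,+0) = 0.000000; V(2,+1) = 0.000000; V(2,+2) = 0.000000
Backward induction: V(k, j) = exp(-r*dt) * [p_u * V(k+1, j+1) + p_m * V(k+1, j) + p_d * V(k+1, j-1)]
  V(1,-1) = exp(-r*dt) * [p_u*0.000000 + p_m*0.181440 + p_d*0.374870] = 0.164581
  V(1,+0) = exp(-r*dt) * [p_u*0.000000 + p_m*0.000000 + p_d*0.181440] = 0.023731
  V(1,+1) = exp(-r*dt) * [p_u*0.000000 + p_m*0.000000 + p_d*0.000000] = 0.000000
  V(0,+0) = exp(-r*dt) * [p_u*0.000000 + p_m*0.023731 + p_d*0.164581] = 0.036640

Answer: Price = V(0,0) = 0.0366


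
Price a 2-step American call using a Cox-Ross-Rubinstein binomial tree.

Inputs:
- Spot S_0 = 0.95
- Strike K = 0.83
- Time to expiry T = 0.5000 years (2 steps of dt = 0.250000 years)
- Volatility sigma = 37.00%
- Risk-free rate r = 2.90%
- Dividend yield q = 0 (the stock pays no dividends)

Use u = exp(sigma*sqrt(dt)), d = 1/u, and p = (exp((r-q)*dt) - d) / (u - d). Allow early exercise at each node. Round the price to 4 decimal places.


dt = T/N = 0.250000
u = exp(sigma*sqrt(dt)) = 1.203218; d = 1/u = 0.831104
p = (exp((r-q)*dt) - d) / (u - d) = 0.473436
Discount per step: exp(-r*dt) = 0.992776
Stock lattice S(k, i) with i counting down-moves:
  k=0: S(0,0) = 0.9500
  k=1: S(1,0) = 1.1431; S(1,1) = 0.7895
  k=2: S(2,0) = 1.3753; S(2,1) = 0.9500; S(2,2) = 0.6562
Terminal payoffs V(N, i) = max(S_T - K, 0):
  V(2,0) = 0.545348; V(2,1) = 0.120000; V(2,2) = 0.000000
Backward induction: V(k, i) = exp(-r*dt) * [p * V(k+1, i) + (1-p) * V(k+1, i+1)]; then take max(V_cont, immediate exercise) for American.
  V(1,0) = exp(-r*dt) * [p*0.545348 + (1-p)*0.120000] = 0.319053; exercise = 0.313058; V(1,0) = max -> 0.319053
  V(1,1) = exp(-r*dt) * [p*0.120000 + (1-p)*0.000000] = 0.056402; exercise = 0.000000; V(1,1) = max -> 0.056402
  V(0,0) = exp(-r*dt) * [p*0.319053 + (1-p)*0.056402] = 0.179445; exercise = 0.120000; V(0,0) = max -> 0.179445

Answer: Price = V(0,0) = 0.1794


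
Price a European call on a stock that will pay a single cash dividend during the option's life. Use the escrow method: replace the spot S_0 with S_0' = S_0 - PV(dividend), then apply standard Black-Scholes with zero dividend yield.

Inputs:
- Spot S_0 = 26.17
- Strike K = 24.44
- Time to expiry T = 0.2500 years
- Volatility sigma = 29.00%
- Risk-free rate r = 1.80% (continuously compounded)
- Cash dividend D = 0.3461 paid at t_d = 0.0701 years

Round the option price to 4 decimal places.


Answer: Price = 2.3169

Derivation:
PV(D) = D * exp(-r * t_d) = 0.3461 * 0.99873900 = 0.34566357
S_0' = S_0 - PV(D) = 26.1700 - 0.34566357 = 25.82433643
d1 = (ln(S_0'/K) + (r + sigma^2/2)*T) / (sigma*sqrt(T)) = 0.48350818
d2 = d1 - sigma*sqrt(T) = 0.33850818
exp(-rT) = 0.99551011
N(d1) = 0.68563252; N(d2) = 0.63250987
C = S_0' * N(d1) - K * exp(-rT) * N(d2) = 25.82433643 * 0.68563252 - 24.4400 * 0.99551011 * 0.63250987 = 2.3169


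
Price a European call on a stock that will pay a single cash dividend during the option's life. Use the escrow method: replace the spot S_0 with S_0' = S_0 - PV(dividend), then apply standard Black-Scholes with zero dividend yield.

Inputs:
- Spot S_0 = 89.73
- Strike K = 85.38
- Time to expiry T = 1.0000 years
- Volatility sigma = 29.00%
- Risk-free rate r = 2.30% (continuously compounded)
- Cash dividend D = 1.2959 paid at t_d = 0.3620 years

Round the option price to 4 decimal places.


PV(D) = D * exp(-r * t_d) = 1.2959 * 0.99170857 = 1.28515513
S_0' = S_0 - PV(D) = 89.7300 - 1.28515513 = 88.44484487
d1 = (ln(S_0'/K) + (r + sigma^2/2)*T) / (sigma*sqrt(T)) = 0.34592157
d2 = d1 - sigma*sqrt(T) = 0.05592157
exp(-rT) = 0.97726248
N(d1) = 0.63529917; N(d2) = 0.52229786
C = S_0' * N(d1) - K * exp(-rT) * N(d2) = 88.44484487 * 0.63529917 - 85.3800 * 0.97726248 * 0.52229786 = 12.6091

Answer: Price = 12.6091


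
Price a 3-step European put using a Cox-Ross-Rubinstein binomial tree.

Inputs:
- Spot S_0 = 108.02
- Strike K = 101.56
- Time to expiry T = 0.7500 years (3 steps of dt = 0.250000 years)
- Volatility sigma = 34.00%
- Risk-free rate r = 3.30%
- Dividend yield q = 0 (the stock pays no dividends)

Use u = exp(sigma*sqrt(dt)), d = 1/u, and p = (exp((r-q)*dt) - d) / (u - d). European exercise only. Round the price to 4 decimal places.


dt = T/N = 0.250000
u = exp(sigma*sqrt(dt)) = 1.185305; d = 1/u = 0.843665
p = (exp((r-q)*dt) - d) / (u - d) = 0.481850
Discount per step: exp(-r*dt) = 0.991784
Stock lattice S(k, i) with i counting down-moves:
  k=0: S(0,0) = 108.0200
  k=1: S(1,0) = 128.0366; S(1,1) = 91.1327
  k=2: S(2,0) = 151.7624; S(2,1) = 108.0200; S(2,2) = 76.8854
  k=3: S(3,0) = 179.8848; S(3,1) = 128.0366; S(3,2) = 91.1327; S(3,3) = 64.8655
Terminal payoffs V(N, i) = max(K - S_T, 0):
  V(3,0) = 0.000000; V(3,1) = 0.000000; V(3,2) = 10.427327; V(3,3) = 36.694468
Backward induction: V(k, i) = exp(-r*dt) * [p * V(k+1, i) + (1-p) * V(k+1, i+1)].
  V(2,0) = exp(-r*dt) * [p*0.000000 + (1-p)*0.000000] = 0.000000
  V(2,1) = exp(-r*dt) * [p*0.000000 + (1-p)*10.427327] = 5.358527
  V(2,2) = exp(-r*dt) * [p*10.427327 + (1-p)*36.694468] = 23.840146
  V(1,0) = exp(-r*dt) * [p*0.000000 + (1-p)*5.358527] = 2.753708
  V(1,1) = exp(-r*dt) * [p*5.358527 + (1-p)*23.840146] = 14.812070
  V(0,0) = exp(-r*dt) * [p*2.753708 + (1-p)*14.812070] = 8.927787

Answer: Price = V(0,0) = 8.9278


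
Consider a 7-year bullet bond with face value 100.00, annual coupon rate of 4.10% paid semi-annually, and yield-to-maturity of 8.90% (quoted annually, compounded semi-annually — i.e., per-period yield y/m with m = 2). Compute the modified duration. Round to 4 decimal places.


Coupon per period c = face * coupon_rate / m = 2.050000
Periods per year m = 2; per-period yield y/m = 0.044500
Number of cashflows N = 14
Cashflows (t years, CF_t, discount factor 1/(1+y/m)^(m*t), PV):
  t = 0.5000: CF_t = 2.050000, DF = 0.957396, PV = 1.962662
  t = 1.0000: CF_t = 2.050000, DF = 0.916607, PV = 1.879044
  t = 1.5000: CF_t = 2.050000, DF = 0.877556, PV = 1.798989
  t = 2.0000: CF_t = 2.050000, DF = 0.840168, PV = 1.722345
  t = 2.5000: CF_t = 2.050000, DF = 0.804374, PV = 1.648966
  t = 3.0000: CF_t = 2.050000, DF = 0.770104, PV = 1.578713
  t = 3.5000: CF_t = 2.050000, DF = 0.737294, PV = 1.511453
  t = 4.0000: CF_t = 2.050000, DF = 0.705883, PV = 1.447059
  t = 4.5000: CF_t = 2.050000, DF = 0.675809, PV = 1.385409
  t = 5.0000: CF_t = 2.050000, DF = 0.647017, PV = 1.326384
  t = 5.5000: CF_t = 2.050000, DF = 0.619451, PV = 1.269875
  t = 6.0000: CF_t = 2.050000, DF = 0.593060, PV = 1.215773
  t = 6.5000: CF_t = 2.050000, DF = 0.567793, PV = 1.163976
  t = 7.0000: CF_t = 102.050000, DF = 0.543603, PV = 55.474678
Price P = sum_t PV_t = 75.385326
First compute Macaulay numerator sum_t t * PV_t:
  t * PV_t at t = 0.5000: 0.981331
  t * PV_t at t = 1.0000: 1.879044
  t * PV_t at t = 1.5000: 2.698484
  t * PV_t at t = 2.0000: 3.444689
  t * PV_t at t = 2.5000: 4.122414
  t * PV_t at t = 3.0000: 4.736139
  t * PV_t at t = 3.5000: 5.290087
  t * PV_t at t = 4.0000: 5.788237
  t * PV_t at t = 4.5000: 6.234338
  t * PV_t at t = 5.0000: 6.631922
  t * PV_t at t = 5.5000: 6.984313
  t * PV_t at t = 6.0000: 7.294639
  t * PV_t at t = 6.5000: 7.565845
  t * PV_t at t = 7.0000: 388.322745
Macaulay duration D = 451.974227 / 75.385326 = 5.995520
Modified duration = D / (1 + y/m) = 5.995520 / (1 + 0.044500) = 5.740086

Answer: Modified duration = 5.7401


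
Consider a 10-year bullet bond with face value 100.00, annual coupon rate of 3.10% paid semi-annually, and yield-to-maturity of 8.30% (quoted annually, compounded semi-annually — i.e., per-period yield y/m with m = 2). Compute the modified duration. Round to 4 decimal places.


Answer: Modified duration = 7.9409

Derivation:
Coupon per period c = face * coupon_rate / m = 1.550000
Periods per year m = 2; per-period yield y/m = 0.041500
Number of cashflows N = 20
Cashflows (t years, CF_t, discount factor 1/(1+y/m)^(m*t), PV):
  t = 0.5000: CF_t = 1.550000, DF = 0.960154, PV = 1.488238
  t = 1.0000: CF_t = 1.550000, DF = 0.921895, PV = 1.428937
  t = 1.5000: CF_t = 1.550000, DF = 0.885161, PV = 1.371999
  t = 2.0000: CF_t = 1.550000, DF = 0.849890, PV = 1.317330
  t = 2.5000: CF_t = 1.550000, DF = 0.816025, PV = 1.264839
  t = 3.0000: CF_t = 1.550000, DF = 0.783510, PV = 1.214440
  t = 3.5000: CF_t = 1.550000, DF = 0.752290, PV = 1.166049
  t = 4.0000: CF_t = 1.550000, DF = 0.722314, PV = 1.119586
  t = 4.5000: CF_t = 1.550000, DF = 0.693532, PV = 1.074975
  t = 5.0000: CF_t = 1.550000, DF = 0.665897, PV = 1.032141
  t = 5.5000: CF_t = 1.550000, DF = 0.639364, PV = 0.991014
  t = 6.0000: CF_t = 1.550000, DF = 0.613887, PV = 0.951525
  t = 6.5000: CF_t = 1.550000, DF = 0.589426, PV = 0.913611
  t = 7.0000: CF_t = 1.550000, DF = 0.565940, PV = 0.877207
  t = 7.5000: CF_t = 1.550000, DF = 0.543389, PV = 0.842253
  t = 8.0000: CF_t = 1.550000, DF = 0.521737, PV = 0.808692
  t = 8.5000: CF_t = 1.550000, DF = 0.500948, PV = 0.776469
  t = 9.0000: CF_t = 1.550000, DF = 0.480987, PV = 0.745529
  t = 9.5000: CF_t = 1.550000, DF = 0.461821, PV = 0.715823
  t = 10.0000: CF_t = 101.550000, DF = 0.443419, PV = 45.029222
Price P = sum_t PV_t = 65.129879
First compute Macaulay numerator sum_t t * PV_t:
  t * PV_t at t = 0.5000: 0.744119
  t * PV_t at t = 1.0000: 1.428937
  t * PV_t at t = 1.5000: 2.057999
  t * PV_t at t = 2.0000: 2.634660
  t * PV_t at t = 2.5000: 3.162098
  t * PV_t at t = 3.0000: 3.643320
  t * PV_t at t = 3.5000: 4.081171
  t * PV_t at t = 4.0000: 4.478344
  t * PV_t at t = 4.5000: 4.837386
  t * PV_t at t = 5.0000: 5.160704
  t * PV_t at t = 5.5000: 5.450576
  t * PV_t at t = 6.0000: 5.709153
  t * PV_t at t = 6.5000: 5.938469
  t * PV_t at t = 7.0000: 6.140446
  t * PV_t at t = 7.5000: 6.316898
  t * PV_t at t = 8.0000: 6.469538
  t * PV_t at t = 8.5000: 6.599985
  t * PV_t at t = 9.0000: 6.709764
  t * PV_t at t = 9.5000: 6.800316
  t * PV_t at t = 10.0000: 450.292219
Macaulay duration D = 538.656102 / 65.129879 = 8.270491
Modified duration = D / (1 + y/m) = 8.270491 / (1 + 0.041500) = 7.940942


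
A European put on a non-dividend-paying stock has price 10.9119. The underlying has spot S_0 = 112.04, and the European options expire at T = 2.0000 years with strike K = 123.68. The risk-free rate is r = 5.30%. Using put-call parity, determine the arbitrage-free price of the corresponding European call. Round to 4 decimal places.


Answer: Call price = 11.7111

Derivation:
Put-call parity: C - P = S_0 * exp(-qT) - K * exp(-rT).
S_0 * exp(-qT) = 112.0400 * 1.00000000 = 112.04000000
K * exp(-rT) = 123.6800 * 0.89942465 = 111.24084047
C = P + S*exp(-qT) - K*exp(-rT)
C = 10.9119 + 112.04000000 - 111.24084047 = 11.7111


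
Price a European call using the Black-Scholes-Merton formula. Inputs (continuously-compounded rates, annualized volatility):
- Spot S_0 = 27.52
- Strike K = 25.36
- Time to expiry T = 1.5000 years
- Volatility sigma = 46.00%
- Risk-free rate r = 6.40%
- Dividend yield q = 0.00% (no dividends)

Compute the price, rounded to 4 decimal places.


d1 = (ln(S/K) + (r - q + 0.5*sigma^2) * T) / (sigma * sqrt(T)) = 0.59717829
d2 = d1 - sigma * sqrt(T) = 0.03379565
exp(-rT) = 0.90846402; exp(-qT) = 1.00000000
C = S_0 * exp(-qT) * N(d1) - K * exp(-rT) * N(d2)
N(d1) = 0.72480582; N(d2) = 0.51347995
C = 27.5200 * 1.00000000 * 0.72480582 - 25.3600 * 0.90846402 * 0.51347995 = 8.1168

Answer: Price = 8.1168


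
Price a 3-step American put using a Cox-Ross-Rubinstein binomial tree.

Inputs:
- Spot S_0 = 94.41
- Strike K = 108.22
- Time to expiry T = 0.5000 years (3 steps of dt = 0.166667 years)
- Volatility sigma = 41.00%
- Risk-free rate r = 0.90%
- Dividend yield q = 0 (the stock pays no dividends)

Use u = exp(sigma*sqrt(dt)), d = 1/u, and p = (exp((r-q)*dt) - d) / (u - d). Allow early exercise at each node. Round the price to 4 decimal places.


Answer: Price = V(0,0) = 19.2475

Derivation:
dt = T/N = 0.166667
u = exp(sigma*sqrt(dt)) = 1.182206; d = 1/u = 0.845877
p = (exp((r-q)*dt) - d) / (u - d) = 0.462715
Discount per step: exp(-r*dt) = 0.998501
Stock lattice S(k, i) with i counting down-moves:
  k=0: S(0,0) = 94.4100
  k=1: S(1,0) = 111.6120; S(1,1) = 79.8592
  k=2: S(2,0) = 131.9484; S(2,1) = 94.4100; S(2,2) = 67.5510
  k=3: S(3,0) = 155.9901; S(3,1) = 111.6120; S(3,2) = 79.8592; S(3,3) = 57.1398
Terminal payoffs V(N, i) = max(K - S_T, 0):
  V(3,0) = 0.000000; V(3,1) = 0.000000; V(3,2) = 28.360791; V(3,3) = 51.080160
Backward induction: V(k, i) = exp(-r*dt) * [p * V(k+1, i) + (1-p) * V(k+1, i+1)]; then take max(V_cont, immediate exercise) for American.
  V(2,0) = exp(-r*dt) * [p*0.000000 + (1-p)*0.000000] = 0.000000; exercise = 0.000000; V(2,0) = max -> 0.000000
  V(2,1) = exp(-r*dt) * [p*0.000000 + (1-p)*28.360791] = 15.214981; exercise = 13.810000; V(2,1) = max -> 15.214981
  V(2,2) = exp(-r*dt) * [p*28.360791 + (1-p)*51.080160] = 40.506756; exercise = 40.668964; V(2,2) = max -> 40.668964
  V(1,0) = exp(-r*dt) * [p*0.000000 + (1-p)*15.214981] = 8.162524; exercise = 0.000000; V(1,0) = max -> 8.162524
  V(1,1) = exp(-r*dt) * [p*15.214981 + (1-p)*40.668964] = 28.847714; exercise = 28.360791; V(1,1) = max -> 28.847714
  V(0,0) = exp(-r*dt) * [p*8.162524 + (1-p)*28.847714] = 19.247469; exercise = 13.810000; V(0,0) = max -> 19.247469


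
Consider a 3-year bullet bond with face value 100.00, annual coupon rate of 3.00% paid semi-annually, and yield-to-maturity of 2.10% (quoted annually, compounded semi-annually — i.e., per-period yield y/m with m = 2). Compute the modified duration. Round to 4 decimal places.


Answer: Modified duration = 2.8629

Derivation:
Coupon per period c = face * coupon_rate / m = 1.500000
Periods per year m = 2; per-period yield y/m = 0.010500
Number of cashflows N = 6
Cashflows (t years, CF_t, discount factor 1/(1+y/m)^(m*t), PV):
  t = 0.5000: CF_t = 1.500000, DF = 0.989609, PV = 1.484414
  t = 1.0000: CF_t = 1.500000, DF = 0.979326, PV = 1.468989
  t = 1.5000: CF_t = 1.500000, DF = 0.969150, PV = 1.453725
  t = 2.0000: CF_t = 1.500000, DF = 0.959080, PV = 1.438620
  t = 2.5000: CF_t = 1.500000, DF = 0.949114, PV = 1.423671
  t = 3.0000: CF_t = 101.500000, DF = 0.939252, PV = 95.334070
Price P = sum_t PV_t = 102.603489
First compute Macaulay numerator sum_t t * PV_t:
  t * PV_t at t = 0.5000: 0.742207
  t * PV_t at t = 1.0000: 1.468989
  t * PV_t at t = 1.5000: 2.180588
  t * PV_t at t = 2.0000: 2.877239
  t * PV_t at t = 2.5000: 3.559178
  t * PV_t at t = 3.0000: 286.002211
Macaulay duration D = 296.830411 / 102.603489 = 2.892986
Modified duration = D / (1 + y/m) = 2.892986 / (1 + 0.010500) = 2.862925


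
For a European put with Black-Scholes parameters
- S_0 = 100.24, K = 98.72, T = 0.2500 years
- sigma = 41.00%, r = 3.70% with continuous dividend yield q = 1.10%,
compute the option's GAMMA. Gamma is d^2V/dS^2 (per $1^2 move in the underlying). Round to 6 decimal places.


d1 = 0.2087426850; d2 = 0.0037426850
phi(d1) = 0.3903446206; exp(-qT) = 0.9972537778; exp(-rT) = 0.9907926496
Gamma = exp(-qT) * phi(d1) / (S * sigma * sqrt(T)) = 0.9972537778 * 0.3903446206 / (100.2400 * 0.4100 * 0.5000000000) = 0.018943

Answer: Gamma = 0.018943


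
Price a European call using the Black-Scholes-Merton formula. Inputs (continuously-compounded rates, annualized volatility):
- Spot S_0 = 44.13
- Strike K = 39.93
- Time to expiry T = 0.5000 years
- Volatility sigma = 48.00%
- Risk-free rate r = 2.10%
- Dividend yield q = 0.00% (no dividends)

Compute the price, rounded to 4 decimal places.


d1 = (ln(S/K) + (r - q + 0.5*sigma^2) * T) / (sigma * sqrt(T)) = 0.49530444
d2 = d1 - sigma * sqrt(T) = 0.15589319
exp(-rT) = 0.98955493; exp(-qT) = 1.00000000
C = S_0 * exp(-qT) * N(d1) - K * exp(-rT) * N(d2)
N(d1) = 0.68980738; N(d2) = 0.56194139
C = 44.1300 * 1.00000000 * 0.68980738 - 39.9300 * 0.98955493 * 0.56194139 = 8.2372

Answer: Price = 8.2372


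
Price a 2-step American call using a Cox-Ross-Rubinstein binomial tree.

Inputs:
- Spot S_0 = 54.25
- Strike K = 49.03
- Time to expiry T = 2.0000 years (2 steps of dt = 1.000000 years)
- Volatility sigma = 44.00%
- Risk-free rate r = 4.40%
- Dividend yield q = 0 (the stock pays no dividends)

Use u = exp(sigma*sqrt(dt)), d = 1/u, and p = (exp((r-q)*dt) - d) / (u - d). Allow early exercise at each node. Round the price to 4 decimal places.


Answer: Price = V(0,0) = 16.9348

Derivation:
dt = T/N = 1.000000
u = exp(sigma*sqrt(dt)) = 1.552707; d = 1/u = 0.644036
p = (exp((r-q)*dt) - d) / (u - d) = 0.441244
Discount per step: exp(-r*dt) = 0.956954
Stock lattice S(k, i) with i counting down-moves:
  k=0: S(0,0) = 54.2500
  k=1: S(1,0) = 84.2344; S(1,1) = 34.9390
  k=2: S(2,0) = 130.7913; S(2,1) = 54.2500; S(2,2) = 22.5020
Terminal payoffs V(N, i) = max(S_T - K, 0):
  V(2,0) = 81.761309; V(2,1) = 5.220000; V(2,2) = 0.000000
Backward induction: V(k, i) = exp(-r*dt) * [p * V(k+1, i) + (1-p) * V(k+1, i+1)]; then take max(V_cont, immediate exercise) for American.
  V(1,0) = exp(-r*dt) * [p*81.761309 + (1-p)*5.220000] = 37.314914; exercise = 35.204367; V(1,0) = max -> 37.314914
  V(1,1) = exp(-r*dt) * [p*5.220000 + (1-p)*0.000000] = 2.204148; exercise = 0.000000; V(1,1) = max -> 2.204148
  V(0,0) = exp(-r*dt) * [p*37.314914 + (1-p)*2.204148] = 16.934811; exercise = 5.220000; V(0,0) = max -> 16.934811


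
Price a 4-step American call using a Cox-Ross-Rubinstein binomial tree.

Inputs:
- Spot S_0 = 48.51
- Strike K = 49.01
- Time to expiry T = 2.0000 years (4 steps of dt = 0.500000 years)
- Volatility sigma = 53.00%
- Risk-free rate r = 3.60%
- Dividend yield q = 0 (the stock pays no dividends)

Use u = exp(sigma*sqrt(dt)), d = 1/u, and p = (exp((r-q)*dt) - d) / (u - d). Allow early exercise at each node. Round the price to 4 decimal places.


Answer: Price = V(0,0) = 14.5020

Derivation:
dt = T/N = 0.500000
u = exp(sigma*sqrt(dt)) = 1.454652; d = 1/u = 0.687450
p = (exp((r-q)*dt) - d) / (u - d) = 0.431064
Discount per step: exp(-r*dt) = 0.982161
Stock lattice S(k, i) with i counting down-moves:
  k=0: S(0,0) = 48.5100
  k=1: S(1,0) = 70.5652; S(1,1) = 33.3482
  k=2: S(2,0) = 102.6477; S(2,1) = 48.5100; S(2,2) = 22.9252
  k=3: S(3,0) = 149.3167; S(3,1) = 70.5652; S(3,2) = 33.3482; S(3,3) = 15.7599
  k=4: S(4,0) = 217.2039; S(4,1) = 102.6477; S(4,2) = 48.5100; S(4,3) = 22.9252; S(4,4) = 10.8342
Terminal payoffs V(N, i) = max(S_T - K, 0):
  V(4,0) = 168.193855; V(4,1) = 53.637742; V(4,2) = 0.000000; V(4,3) = 0.000000; V(4,4) = 0.000000
Backward induction: V(k, i) = exp(-r*dt) * [p * V(k+1, i) + (1-p) * V(k+1, i+1)]; then take max(V_cont, immediate exercise) for American.
  V(3,0) = exp(-r*dt) * [p*168.193855 + (1-p)*53.637742] = 101.181016; exercise = 100.306728; V(3,0) = max -> 101.181016
  V(3,1) = exp(-r*dt) * [p*53.637742 + (1-p)*0.000000] = 22.708842; exercise = 21.555161; V(3,1) = max -> 22.708842
  V(3,2) = exp(-r*dt) * [p*0.000000 + (1-p)*0.000000] = 0.000000; exercise = 0.000000; V(3,2) = max -> 0.000000
  V(3,3) = exp(-r*dt) * [p*0.000000 + (1-p)*0.000000] = 0.000000; exercise = 0.000000; V(3,3) = max -> 0.000000
  V(2,0) = exp(-r*dt) * [p*101.181016 + (1-p)*22.708842] = 55.526843; exercise = 53.637742; V(2,0) = max -> 55.526843
  V(2,1) = exp(-r*dt) * [p*22.708842 + (1-p)*0.000000] = 9.614341; exercise = 0.000000; V(2,1) = max -> 9.614341
  V(2,2) = exp(-r*dt) * [p*0.000000 + (1-p)*0.000000] = 0.000000; exercise = 0.000000; V(2,2) = max -> 0.000000
  V(1,0) = exp(-r*dt) * [p*55.526843 + (1-p)*9.614341] = 28.881005; exercise = 21.555161; V(1,0) = max -> 28.881005
  V(1,1) = exp(-r*dt) * [p*9.614341 + (1-p)*0.000000] = 4.070465; exercise = 0.000000; V(1,1) = max -> 4.070465
  V(0,0) = exp(-r*dt) * [p*28.881005 + (1-p)*4.070465] = 14.501997; exercise = 0.000000; V(0,0) = max -> 14.501997


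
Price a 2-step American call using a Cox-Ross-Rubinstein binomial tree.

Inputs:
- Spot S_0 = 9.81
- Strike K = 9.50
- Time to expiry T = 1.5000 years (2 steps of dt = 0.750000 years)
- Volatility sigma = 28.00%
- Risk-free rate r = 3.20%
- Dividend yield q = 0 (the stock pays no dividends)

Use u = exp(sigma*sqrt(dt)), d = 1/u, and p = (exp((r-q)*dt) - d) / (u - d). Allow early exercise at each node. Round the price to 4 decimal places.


Answer: Price = V(0,0) = 1.6154

Derivation:
dt = T/N = 0.750000
u = exp(sigma*sqrt(dt)) = 1.274415; d = 1/u = 0.784674
p = (exp((r-q)*dt) - d) / (u - d) = 0.489272
Discount per step: exp(-r*dt) = 0.976286
Stock lattice S(k, i) with i counting down-moves:
  k=0: S(0,0) = 9.8100
  k=1: S(1,0) = 12.5020; S(1,1) = 7.6977
  k=2: S(2,0) = 15.9327; S(2,1) = 9.8100; S(2,2) = 6.0401
Terminal payoffs V(N, i) = max(S_T - K, 0):
  V(2,0) = 6.432746; V(2,1) = 0.310000; V(2,2) = 0.000000
Backward induction: V(k, i) = exp(-r*dt) * [p * V(k+1, i) + (1-p) * V(k+1, i+1)]; then take max(V_cont, immediate exercise) for American.
  V(1,0) = exp(-r*dt) * [p*6.432746 + (1-p)*0.310000] = 3.227295; exercise = 3.002009; V(1,0) = max -> 3.227295
  V(1,1) = exp(-r*dt) * [p*0.310000 + (1-p)*0.000000] = 0.148077; exercise = 0.000000; V(1,1) = max -> 0.148077
  V(0,0) = exp(-r*dt) * [p*3.227295 + (1-p)*0.148077] = 1.615413; exercise = 0.310000; V(0,0) = max -> 1.615413


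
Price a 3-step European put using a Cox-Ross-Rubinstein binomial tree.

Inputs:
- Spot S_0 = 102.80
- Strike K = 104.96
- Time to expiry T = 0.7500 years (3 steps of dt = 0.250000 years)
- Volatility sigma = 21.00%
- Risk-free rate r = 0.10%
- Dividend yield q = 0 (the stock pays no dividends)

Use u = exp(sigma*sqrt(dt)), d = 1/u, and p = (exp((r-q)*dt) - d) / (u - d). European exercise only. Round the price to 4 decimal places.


dt = T/N = 0.250000
u = exp(sigma*sqrt(dt)) = 1.110711; d = 1/u = 0.900325
p = (exp((r-q)*dt) - d) / (u - d) = 0.474963
Discount per step: exp(-r*dt) = 0.999750
Stock lattice S(k, i) with i counting down-moves:
  k=0: S(0,0) = 102.8000
  k=1: S(1,0) = 114.1811; S(1,1) = 92.5534
  k=2: S(2,0) = 126.8221; S(2,1) = 102.8000; S(2,2) = 83.3281
  k=3: S(3,0) = 140.8627; S(3,1) = 114.1811; S(3,2) = 92.5534; S(3,3) = 75.0223
Terminal payoffs V(N, i) = max(K - S_T, 0):
  V(3,0) = 0.000000; V(3,1) = 0.000000; V(3,2) = 12.406639; V(3,3) = 29.937704
Backward induction: V(k, i) = exp(-r*dt) * [p * V(k+1, i) + (1-p) * V(k+1, i+1)].
  V(2,0) = exp(-r*dt) * [p*0.000000 + (1-p)*0.000000] = 0.000000
  V(2,1) = exp(-r*dt) * [p*0.000000 + (1-p)*12.406639] = 6.512322
  V(2,2) = exp(-r*dt) * [p*12.406639 + (1-p)*29.937704] = 21.605703
  V(1,0) = exp(-r*dt) * [p*0.000000 + (1-p)*6.512322] = 3.418358
  V(1,1) = exp(-r*dt) * [p*6.512322 + (1-p)*21.605703] = 14.433304
  V(0,0) = exp(-r*dt) * [p*3.418358 + (1-p)*14.433304] = 9.199317

Answer: Price = V(0,0) = 9.1993


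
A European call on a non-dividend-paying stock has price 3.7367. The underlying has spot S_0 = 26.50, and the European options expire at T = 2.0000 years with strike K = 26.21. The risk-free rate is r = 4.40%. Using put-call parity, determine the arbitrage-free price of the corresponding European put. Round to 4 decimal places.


Answer: Put price = 1.2388

Derivation:
Put-call parity: C - P = S_0 * exp(-qT) - K * exp(-rT).
S_0 * exp(-qT) = 26.5000 * 1.00000000 = 26.50000000
K * exp(-rT) = 26.2100 * 0.91576088 = 24.00209258
P = C - S*exp(-qT) + K*exp(-rT)
P = 3.7367 - 26.50000000 + 24.00209258 = 1.2388


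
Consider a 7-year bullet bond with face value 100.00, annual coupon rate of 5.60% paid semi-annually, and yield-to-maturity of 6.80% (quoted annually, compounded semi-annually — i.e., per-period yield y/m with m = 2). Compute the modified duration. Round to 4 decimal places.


Answer: Modified duration = 5.6477

Derivation:
Coupon per period c = face * coupon_rate / m = 2.800000
Periods per year m = 2; per-period yield y/m = 0.034000
Number of cashflows N = 14
Cashflows (t years, CF_t, discount factor 1/(1+y/m)^(m*t), PV):
  t = 0.5000: CF_t = 2.800000, DF = 0.967118, PV = 2.707930
  t = 1.0000: CF_t = 2.800000, DF = 0.935317, PV = 2.618888
  t = 1.5000: CF_t = 2.800000, DF = 0.904562, PV = 2.532774
  t = 2.0000: CF_t = 2.800000, DF = 0.874818, PV = 2.449491
  t = 2.5000: CF_t = 2.800000, DF = 0.846052, PV = 2.368947
  t = 3.0000: CF_t = 2.800000, DF = 0.818233, PV = 2.291051
  t = 3.5000: CF_t = 2.800000, DF = 0.791327, PV = 2.215717
  t = 4.0000: CF_t = 2.800000, DF = 0.765307, PV = 2.142860
  t = 4.5000: CF_t = 2.800000, DF = 0.740142, PV = 2.072398
  t = 5.0000: CF_t = 2.800000, DF = 0.715805, PV = 2.004253
  t = 5.5000: CF_t = 2.800000, DF = 0.692268, PV = 1.938350
  t = 6.0000: CF_t = 2.800000, DF = 0.669505, PV = 1.874613
  t = 6.5000: CF_t = 2.800000, DF = 0.647490, PV = 1.812972
  t = 7.0000: CF_t = 102.800000, DF = 0.626199, PV = 64.373270
Price P = sum_t PV_t = 93.403514
First compute Macaulay numerator sum_t t * PV_t:
  t * PV_t at t = 0.5000: 1.353965
  t * PV_t at t = 1.0000: 2.618888
  t * PV_t at t = 1.5000: 3.799161
  t * PV_t at t = 2.0000: 4.898982
  t * PV_t at t = 2.5000: 5.922367
  t * PV_t at t = 3.0000: 6.873154
  t * PV_t at t = 3.5000: 7.755009
  t * PV_t at t = 4.0000: 8.571438
  t * PV_t at t = 4.5000: 9.325791
  t * PV_t at t = 5.0000: 10.021267
  t * PV_t at t = 5.5000: 10.660923
  t * PV_t at t = 6.0000: 11.247676
  t * PV_t at t = 6.5000: 11.784316
  t * PV_t at t = 7.0000: 450.612891
Macaulay duration D = 545.445830 / 93.403514 = 5.839671
Modified duration = D / (1 + y/m) = 5.839671 / (1 + 0.034000) = 5.647651


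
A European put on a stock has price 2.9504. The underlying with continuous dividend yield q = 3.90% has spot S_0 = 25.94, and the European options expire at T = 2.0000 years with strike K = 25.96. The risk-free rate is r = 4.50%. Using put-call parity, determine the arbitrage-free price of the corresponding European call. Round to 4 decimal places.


Answer: Call price = 3.2183

Derivation:
Put-call parity: C - P = S_0 * exp(-qT) - K * exp(-rT).
S_0 * exp(-qT) = 25.9400 * 0.92496443 = 23.99357722
K * exp(-rT) = 25.9600 * 0.91393119 = 23.72565357
C = P + S*exp(-qT) - K*exp(-rT)
C = 2.9504 + 23.99357722 - 23.72565357 = 3.2183
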